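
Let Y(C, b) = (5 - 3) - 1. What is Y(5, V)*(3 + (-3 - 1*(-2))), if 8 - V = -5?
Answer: 2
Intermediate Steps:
V = 13 (V = 8 - 1*(-5) = 8 + 5 = 13)
Y(C, b) = 1 (Y(C, b) = 2 - 1 = 1)
Y(5, V)*(3 + (-3 - 1*(-2))) = 1*(3 + (-3 - 1*(-2))) = 1*(3 + (-3 + 2)) = 1*(3 - 1) = 1*2 = 2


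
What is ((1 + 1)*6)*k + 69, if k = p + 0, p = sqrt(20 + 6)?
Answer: 69 + 12*sqrt(26) ≈ 130.19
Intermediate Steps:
p = sqrt(26) ≈ 5.0990
k = sqrt(26) (k = sqrt(26) + 0 = sqrt(26) ≈ 5.0990)
((1 + 1)*6)*k + 69 = ((1 + 1)*6)*sqrt(26) + 69 = (2*6)*sqrt(26) + 69 = 12*sqrt(26) + 69 = 69 + 12*sqrt(26)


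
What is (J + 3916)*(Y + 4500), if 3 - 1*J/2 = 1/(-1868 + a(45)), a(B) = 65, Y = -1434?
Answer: 7226938096/601 ≈ 1.2025e+7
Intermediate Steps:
J = 10820/1803 (J = 6 - 2/(-1868 + 65) = 6 - 2/(-1803) = 6 - 2*(-1/1803) = 6 + 2/1803 = 10820/1803 ≈ 6.0011)
(J + 3916)*(Y + 4500) = (10820/1803 + 3916)*(-1434 + 4500) = (7071368/1803)*3066 = 7226938096/601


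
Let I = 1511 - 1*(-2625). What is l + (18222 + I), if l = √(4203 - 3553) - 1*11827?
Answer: 10531 + 5*√26 ≈ 10557.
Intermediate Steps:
I = 4136 (I = 1511 + 2625 = 4136)
l = -11827 + 5*√26 (l = √650 - 11827 = 5*√26 - 11827 = -11827 + 5*√26 ≈ -11802.)
l + (18222 + I) = (-11827 + 5*√26) + (18222 + 4136) = (-11827 + 5*√26) + 22358 = 10531 + 5*√26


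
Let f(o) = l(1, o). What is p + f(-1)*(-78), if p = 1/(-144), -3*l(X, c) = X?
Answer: 3743/144 ≈ 25.993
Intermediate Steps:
l(X, c) = -X/3
f(o) = -⅓ (f(o) = -⅓*1 = -⅓)
p = -1/144 ≈ -0.0069444
p + f(-1)*(-78) = -1/144 - ⅓*(-78) = -1/144 + 26 = 3743/144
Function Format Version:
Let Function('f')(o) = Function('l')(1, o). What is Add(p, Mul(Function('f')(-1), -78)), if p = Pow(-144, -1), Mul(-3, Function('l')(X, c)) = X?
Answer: Rational(3743, 144) ≈ 25.993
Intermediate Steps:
Function('l')(X, c) = Mul(Rational(-1, 3), X)
Function('f')(o) = Rational(-1, 3) (Function('f')(o) = Mul(Rational(-1, 3), 1) = Rational(-1, 3))
p = Rational(-1, 144) ≈ -0.0069444
Add(p, Mul(Function('f')(-1), -78)) = Add(Rational(-1, 144), Mul(Rational(-1, 3), -78)) = Add(Rational(-1, 144), 26) = Rational(3743, 144)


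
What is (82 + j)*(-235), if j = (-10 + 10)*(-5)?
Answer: -19270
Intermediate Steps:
j = 0 (j = 0*(-5) = 0)
(82 + j)*(-235) = (82 + 0)*(-235) = 82*(-235) = -19270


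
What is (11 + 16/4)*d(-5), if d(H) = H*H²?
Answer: -1875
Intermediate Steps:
d(H) = H³
(11 + 16/4)*d(-5) = (11 + 16/4)*(-5)³ = (11 + 16*(¼))*(-125) = (11 + 4)*(-125) = 15*(-125) = -1875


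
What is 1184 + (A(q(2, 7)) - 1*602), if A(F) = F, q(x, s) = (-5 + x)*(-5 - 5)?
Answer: 612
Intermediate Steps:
q(x, s) = 50 - 10*x (q(x, s) = (-5 + x)*(-10) = 50 - 10*x)
1184 + (A(q(2, 7)) - 1*602) = 1184 + ((50 - 10*2) - 1*602) = 1184 + ((50 - 20) - 602) = 1184 + (30 - 602) = 1184 - 572 = 612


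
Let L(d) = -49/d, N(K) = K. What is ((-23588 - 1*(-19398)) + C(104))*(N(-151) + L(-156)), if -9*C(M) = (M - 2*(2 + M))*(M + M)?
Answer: 19910429/78 ≈ 2.5526e+5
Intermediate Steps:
C(M) = -2*M*(-4 - M)/9 (C(M) = -(M - 2*(2 + M))*(M + M)/9 = -(M + (-4 - 2*M))*2*M/9 = -(-4 - M)*2*M/9 = -2*M*(-4 - M)/9)
((-23588 - 1*(-19398)) + C(104))*(N(-151) + L(-156)) = ((-23588 - 1*(-19398)) + (2/9)*104*(4 + 104))*(-151 - 49/(-156)) = ((-23588 + 19398) + (2/9)*104*108)*(-151 - 49*(-1/156)) = (-4190 + 2496)*(-151 + 49/156) = -1694*(-23507/156) = 19910429/78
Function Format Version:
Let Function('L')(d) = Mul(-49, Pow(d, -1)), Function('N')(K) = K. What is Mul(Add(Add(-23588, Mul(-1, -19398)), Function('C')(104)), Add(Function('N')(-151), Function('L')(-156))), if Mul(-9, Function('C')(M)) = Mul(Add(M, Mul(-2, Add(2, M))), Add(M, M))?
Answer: Rational(19910429, 78) ≈ 2.5526e+5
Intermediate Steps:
Function('C')(M) = Mul(Rational(-2, 9), M, Add(-4, Mul(-1, M))) (Function('C')(M) = Mul(Rational(-1, 9), Mul(Add(M, Mul(-2, Add(2, M))), Add(M, M))) = Mul(Rational(-1, 9), Mul(Add(M, Add(-4, Mul(-2, M))), Mul(2, M))) = Mul(Rational(-1, 9), Mul(Add(-4, Mul(-1, M)), Mul(2, M))) = Mul(Rational(-1, 9), Mul(2, M, Add(-4, Mul(-1, M)))) = Mul(Rational(-2, 9), M, Add(-4, Mul(-1, M))))
Mul(Add(Add(-23588, Mul(-1, -19398)), Function('C')(104)), Add(Function('N')(-151), Function('L')(-156))) = Mul(Add(Add(-23588, Mul(-1, -19398)), Mul(Rational(2, 9), 104, Add(4, 104))), Add(-151, Mul(-49, Pow(-156, -1)))) = Mul(Add(Add(-23588, 19398), Mul(Rational(2, 9), 104, 108)), Add(-151, Mul(-49, Rational(-1, 156)))) = Mul(Add(-4190, 2496), Add(-151, Rational(49, 156))) = Mul(-1694, Rational(-23507, 156)) = Rational(19910429, 78)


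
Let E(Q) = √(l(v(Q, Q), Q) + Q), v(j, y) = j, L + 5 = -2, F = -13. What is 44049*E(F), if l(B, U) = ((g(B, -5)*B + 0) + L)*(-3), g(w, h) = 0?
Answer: 88098*√2 ≈ 1.2459e+5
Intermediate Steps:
L = -7 (L = -5 - 2 = -7)
l(B, U) = 21 (l(B, U) = ((0*B + 0) - 7)*(-3) = ((0 + 0) - 7)*(-3) = (0 - 7)*(-3) = -7*(-3) = 21)
E(Q) = √(21 + Q)
44049*E(F) = 44049*√(21 - 13) = 44049*√8 = 44049*(2*√2) = 88098*√2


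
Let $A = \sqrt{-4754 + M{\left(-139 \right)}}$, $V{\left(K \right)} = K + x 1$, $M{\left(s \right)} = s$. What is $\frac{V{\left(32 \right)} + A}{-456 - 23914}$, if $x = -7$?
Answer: $- \frac{5}{4874} - \frac{i \sqrt{4893}}{24370} \approx -0.0010259 - 0.0028703 i$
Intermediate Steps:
$V{\left(K \right)} = -7 + K$ ($V{\left(K \right)} = K - 7 = -7 + K$)
$A = i \sqrt{4893}$ ($A = \sqrt{-4754 - 139} = \sqrt{-4893} = i \sqrt{4893} \approx 69.95 i$)
$\frac{V{\left(32 \right)} + A}{-456 - 23914} = \frac{\left(-7 + 32\right) + i \sqrt{4893}}{-456 - 23914} = \frac{25 + i \sqrt{4893}}{-24370} = \left(25 + i \sqrt{4893}\right) \left(- \frac{1}{24370}\right) = - \frac{5}{4874} - \frac{i \sqrt{4893}}{24370}$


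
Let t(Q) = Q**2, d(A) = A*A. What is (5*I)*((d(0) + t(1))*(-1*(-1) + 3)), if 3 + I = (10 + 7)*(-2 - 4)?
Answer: -2100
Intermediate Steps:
I = -105 (I = -3 + (10 + 7)*(-2 - 4) = -3 + 17*(-6) = -3 - 102 = -105)
d(A) = A**2
(5*I)*((d(0) + t(1))*(-1*(-1) + 3)) = (5*(-105))*((0**2 + 1**2)*(-1*(-1) + 3)) = -525*(0 + 1)*(1 + 3) = -525*4 = -2100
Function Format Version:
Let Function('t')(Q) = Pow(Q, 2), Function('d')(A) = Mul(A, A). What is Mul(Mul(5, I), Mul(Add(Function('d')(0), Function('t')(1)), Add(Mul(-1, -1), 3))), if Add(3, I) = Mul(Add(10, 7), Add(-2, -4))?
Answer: -2100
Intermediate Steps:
I = -105 (I = Add(-3, Mul(Add(10, 7), Add(-2, -4))) = Add(-3, Mul(17, -6)) = Add(-3, -102) = -105)
Function('d')(A) = Pow(A, 2)
Mul(Mul(5, I), Mul(Add(Function('d')(0), Function('t')(1)), Add(Mul(-1, -1), 3))) = Mul(Mul(5, -105), Mul(Add(Pow(0, 2), Pow(1, 2)), Add(Mul(-1, -1), 3))) = Mul(-525, Mul(Add(0, 1), Add(1, 3))) = Mul(-525, Mul(1, 4)) = Mul(-525, 4) = -2100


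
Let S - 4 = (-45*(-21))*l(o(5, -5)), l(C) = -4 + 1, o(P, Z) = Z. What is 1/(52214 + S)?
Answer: 1/49383 ≈ 2.0250e-5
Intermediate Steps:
l(C) = -3
S = -2831 (S = 4 - 45*(-21)*(-3) = 4 + 945*(-3) = 4 - 2835 = -2831)
1/(52214 + S) = 1/(52214 - 2831) = 1/49383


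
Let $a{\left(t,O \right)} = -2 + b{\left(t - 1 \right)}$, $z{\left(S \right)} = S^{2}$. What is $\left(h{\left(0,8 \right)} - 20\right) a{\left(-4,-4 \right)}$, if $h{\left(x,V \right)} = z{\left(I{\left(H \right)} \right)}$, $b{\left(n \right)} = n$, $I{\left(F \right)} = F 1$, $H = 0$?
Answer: $140$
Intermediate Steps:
$I{\left(F \right)} = F$
$h{\left(x,V \right)} = 0$ ($h{\left(x,V \right)} = 0^{2} = 0$)
$a{\left(t,O \right)} = -3 + t$ ($a{\left(t,O \right)} = -2 + \left(t - 1\right) = -2 + \left(-1 + t\right) = -3 + t$)
$\left(h{\left(0,8 \right)} - 20\right) a{\left(-4,-4 \right)} = \left(0 - 20\right) \left(-3 - 4\right) = \left(-20\right) \left(-7\right) = 140$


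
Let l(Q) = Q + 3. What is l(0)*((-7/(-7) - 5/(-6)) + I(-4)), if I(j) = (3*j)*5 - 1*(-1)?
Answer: -343/2 ≈ -171.50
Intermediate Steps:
I(j) = 1 + 15*j (I(j) = 15*j + 1 = 1 + 15*j)
l(Q) = 3 + Q
l(0)*((-7/(-7) - 5/(-6)) + I(-4)) = (3 + 0)*((-7/(-7) - 5/(-6)) + (1 + 15*(-4))) = 3*((-7*(-⅐) - 5*(-⅙)) + (1 - 60)) = 3*((1 + ⅚) - 59) = 3*(11/6 - 59) = 3*(-343/6) = -343/2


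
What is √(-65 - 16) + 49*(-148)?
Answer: -7252 + 9*I ≈ -7252.0 + 9.0*I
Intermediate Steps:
√(-65 - 16) + 49*(-148) = √(-81) - 7252 = 9*I - 7252 = -7252 + 9*I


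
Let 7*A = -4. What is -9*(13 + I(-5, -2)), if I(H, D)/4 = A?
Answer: -675/7 ≈ -96.429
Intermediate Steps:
A = -4/7 (A = (1/7)*(-4) = -4/7 ≈ -0.57143)
I(H, D) = -16/7 (I(H, D) = 4*(-4/7) = -16/7)
-9*(13 + I(-5, -2)) = -9*(13 - 16/7) = -9*75/7 = -675/7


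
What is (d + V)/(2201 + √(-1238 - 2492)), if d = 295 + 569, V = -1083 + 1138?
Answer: 2022719/4848131 - 919*I*√3730/4848131 ≈ 0.41722 - 0.011577*I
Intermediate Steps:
V = 55
d = 864
(d + V)/(2201 + √(-1238 - 2492)) = (864 + 55)/(2201 + √(-1238 - 2492)) = 919/(2201 + √(-3730)) = 919/(2201 + I*√3730)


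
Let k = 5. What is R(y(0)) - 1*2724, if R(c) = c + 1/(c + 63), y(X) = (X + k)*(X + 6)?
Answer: -250541/93 ≈ -2694.0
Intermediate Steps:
y(X) = (5 + X)*(6 + X) (y(X) = (X + 5)*(X + 6) = (5 + X)*(6 + X))
R(c) = c + 1/(63 + c)
R(y(0)) - 1*2724 = (1 + (30 + 0² + 11*0)² + 63*(30 + 0² + 11*0))/(63 + (30 + 0² + 11*0)) - 1*2724 = (1 + (30 + 0 + 0)² + 63*(30 + 0 + 0))/(63 + (30 + 0 + 0)) - 2724 = (1 + 30² + 63*30)/(63 + 30) - 2724 = (1 + 900 + 1890)/93 - 2724 = (1/93)*2791 - 2724 = 2791/93 - 2724 = -250541/93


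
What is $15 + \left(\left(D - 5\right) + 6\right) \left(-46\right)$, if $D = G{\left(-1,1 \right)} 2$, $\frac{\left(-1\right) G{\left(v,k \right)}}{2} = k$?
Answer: $153$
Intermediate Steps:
$G{\left(v,k \right)} = - 2 k$
$D = -4$ ($D = \left(-2\right) 1 \cdot 2 = \left(-2\right) 2 = -4$)
$15 + \left(\left(D - 5\right) + 6\right) \left(-46\right) = 15 + \left(\left(-4 - 5\right) + 6\right) \left(-46\right) = 15 + \left(-9 + 6\right) \left(-46\right) = 15 - -138 = 15 + 138 = 153$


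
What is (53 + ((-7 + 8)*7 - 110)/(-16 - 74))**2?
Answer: 23746129/8100 ≈ 2931.6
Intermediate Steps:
(53 + ((-7 + 8)*7 - 110)/(-16 - 74))**2 = (53 + (1*7 - 110)/(-90))**2 = (53 + (7 - 110)*(-1/90))**2 = (53 - 103*(-1/90))**2 = (53 + 103/90)**2 = (4873/90)**2 = 23746129/8100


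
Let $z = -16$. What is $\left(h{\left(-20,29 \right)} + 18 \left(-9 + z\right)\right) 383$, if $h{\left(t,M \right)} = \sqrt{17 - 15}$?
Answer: $-172350 + 383 \sqrt{2} \approx -1.7181 \cdot 10^{5}$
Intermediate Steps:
$h{\left(t,M \right)} = \sqrt{2}$
$\left(h{\left(-20,29 \right)} + 18 \left(-9 + z\right)\right) 383 = \left(\sqrt{2} + 18 \left(-9 - 16\right)\right) 383 = \left(\sqrt{2} + 18 \left(-25\right)\right) 383 = \left(\sqrt{2} - 450\right) 383 = \left(-450 + \sqrt{2}\right) 383 = -172350 + 383 \sqrt{2}$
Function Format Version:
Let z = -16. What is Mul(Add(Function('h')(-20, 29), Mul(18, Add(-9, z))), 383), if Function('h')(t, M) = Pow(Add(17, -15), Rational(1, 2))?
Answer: Add(-172350, Mul(383, Pow(2, Rational(1, 2)))) ≈ -1.7181e+5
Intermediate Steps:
Function('h')(t, M) = Pow(2, Rational(1, 2))
Mul(Add(Function('h')(-20, 29), Mul(18, Add(-9, z))), 383) = Mul(Add(Pow(2, Rational(1, 2)), Mul(18, Add(-9, -16))), 383) = Mul(Add(Pow(2, Rational(1, 2)), Mul(18, -25)), 383) = Mul(Add(Pow(2, Rational(1, 2)), -450), 383) = Mul(Add(-450, Pow(2, Rational(1, 2))), 383) = Add(-172350, Mul(383, Pow(2, Rational(1, 2))))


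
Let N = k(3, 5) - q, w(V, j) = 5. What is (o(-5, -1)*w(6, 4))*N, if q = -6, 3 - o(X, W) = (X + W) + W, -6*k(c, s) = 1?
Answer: 875/3 ≈ 291.67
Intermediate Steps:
k(c, s) = -⅙ (k(c, s) = -⅙*1 = -⅙)
o(X, W) = 3 - X - 2*W (o(X, W) = 3 - ((X + W) + W) = 3 - ((W + X) + W) = 3 - (X + 2*W) = 3 + (-X - 2*W) = 3 - X - 2*W)
N = 35/6 (N = -⅙ - 1*(-6) = -⅙ + 6 = 35/6 ≈ 5.8333)
(o(-5, -1)*w(6, 4))*N = ((3 - 1*(-5) - 2*(-1))*5)*(35/6) = ((3 + 5 + 2)*5)*(35/6) = (10*5)*(35/6) = 50*(35/6) = 875/3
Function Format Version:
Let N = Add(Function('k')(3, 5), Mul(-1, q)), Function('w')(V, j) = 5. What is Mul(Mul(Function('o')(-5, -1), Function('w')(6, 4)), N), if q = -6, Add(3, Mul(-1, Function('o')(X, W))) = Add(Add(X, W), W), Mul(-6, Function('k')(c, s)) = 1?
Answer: Rational(875, 3) ≈ 291.67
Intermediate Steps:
Function('k')(c, s) = Rational(-1, 6) (Function('k')(c, s) = Mul(Rational(-1, 6), 1) = Rational(-1, 6))
Function('o')(X, W) = Add(3, Mul(-1, X), Mul(-2, W)) (Function('o')(X, W) = Add(3, Mul(-1, Add(Add(X, W), W))) = Add(3, Mul(-1, Add(Add(W, X), W))) = Add(3, Mul(-1, Add(X, Mul(2, W)))) = Add(3, Add(Mul(-1, X), Mul(-2, W))) = Add(3, Mul(-1, X), Mul(-2, W)))
N = Rational(35, 6) (N = Add(Rational(-1, 6), Mul(-1, -6)) = Add(Rational(-1, 6), 6) = Rational(35, 6) ≈ 5.8333)
Mul(Mul(Function('o')(-5, -1), Function('w')(6, 4)), N) = Mul(Mul(Add(3, Mul(-1, -5), Mul(-2, -1)), 5), Rational(35, 6)) = Mul(Mul(Add(3, 5, 2), 5), Rational(35, 6)) = Mul(Mul(10, 5), Rational(35, 6)) = Mul(50, Rational(35, 6)) = Rational(875, 3)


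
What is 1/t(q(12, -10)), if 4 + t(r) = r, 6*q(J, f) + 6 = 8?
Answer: -3/11 ≈ -0.27273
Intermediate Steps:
q(J, f) = 1/3 (q(J, f) = -1 + (1/6)*8 = -1 + 4/3 = 1/3)
t(r) = -4 + r
1/t(q(12, -10)) = 1/(-4 + 1/3) = 1/(-11/3) = -3/11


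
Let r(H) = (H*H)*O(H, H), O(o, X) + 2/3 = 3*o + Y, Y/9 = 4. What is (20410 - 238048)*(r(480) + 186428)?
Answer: -74019386335464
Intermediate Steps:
Y = 36 (Y = 9*4 = 36)
O(o, X) = 106/3 + 3*o (O(o, X) = -⅔ + (3*o + 36) = -⅔ + (36 + 3*o) = 106/3 + 3*o)
r(H) = H²*(106/3 + 3*H) (r(H) = (H*H)*(106/3 + 3*H) = H²*(106/3 + 3*H))
(20410 - 238048)*(r(480) + 186428) = (20410 - 238048)*((⅓)*480²*(106 + 9*480) + 186428) = -217638*((⅓)*230400*(106 + 4320) + 186428) = -217638*((⅓)*230400*4426 + 186428) = -217638*(339916800 + 186428) = -217638*340103228 = -74019386335464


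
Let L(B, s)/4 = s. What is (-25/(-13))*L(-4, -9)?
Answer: -900/13 ≈ -69.231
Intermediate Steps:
L(B, s) = 4*s
(-25/(-13))*L(-4, -9) = (-25/(-13))*(4*(-9)) = -25*(-1/13)*(-36) = (25/13)*(-36) = -900/13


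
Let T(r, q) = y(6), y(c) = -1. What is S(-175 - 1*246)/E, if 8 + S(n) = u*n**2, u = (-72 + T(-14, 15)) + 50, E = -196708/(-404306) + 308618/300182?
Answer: -123688044063751573/45956077491 ≈ -2.6914e+6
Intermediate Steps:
E = 45956077491/30341345923 (E = -196708*(-1/404306) + 308618*(1/300182) = 98354/202153 + 154309/150091 = 45956077491/30341345923 ≈ 1.5146)
T(r, q) = -1
u = -23 (u = (-72 - 1) + 50 = -73 + 50 = -23)
S(n) = -8 - 23*n**2
S(-175 - 1*246)/E = (-8 - 23*(-175 - 1*246)**2)/(45956077491/30341345923) = (-8 - 23*(-175 - 246)**2)*(30341345923/45956077491) = (-8 - 23*(-421)**2)*(30341345923/45956077491) = (-8 - 23*177241)*(30341345923/45956077491) = (-8 - 4076543)*(30341345923/45956077491) = -4076551*30341345923/45956077491 = -123688044063751573/45956077491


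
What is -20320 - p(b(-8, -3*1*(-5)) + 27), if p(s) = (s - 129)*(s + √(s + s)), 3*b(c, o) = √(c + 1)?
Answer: -158087/9 + 34*√(486 + 6*I*√7) + 25*I*√7 - I*√42*√(81 + I*√7)/9 ≈ -16815.0 + 71.902*I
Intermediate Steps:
b(c, o) = √(1 + c)/3 (b(c, o) = √(c + 1)/3 = √(1 + c)/3)
p(s) = (-129 + s)*(s + √2*√s) (p(s) = (-129 + s)*(s + √(2*s)) = (-129 + s)*(s + √2*√s))
-20320 - p(b(-8, -3*1*(-5)) + 27) = -20320 - ((√(1 - 8)/3 + 27)² - 129*(√(1 - 8)/3 + 27) + √2*(√(1 - 8)/3 + 27)^(3/2) - 129*√2*√(√(1 - 8)/3 + 27)) = -20320 - ((√(-7)/3 + 27)² - 129*(√(-7)/3 + 27) + √2*(√(-7)/3 + 27)^(3/2) - 129*√2*√(√(-7)/3 + 27)) = -20320 - (((I*√7)/3 + 27)² - 129*((I*√7)/3 + 27) + √2*((I*√7)/3 + 27)^(3/2) - 129*√2*√((I*√7)/3 + 27)) = -20320 - ((I*√7/3 + 27)² - 129*(I*√7/3 + 27) + √2*(I*√7/3 + 27)^(3/2) - 129*√2*√(I*√7/3 + 27)) = -20320 - ((27 + I*√7/3)² - 129*(27 + I*√7/3) + √2*(27 + I*√7/3)^(3/2) - 129*√2*√(27 + I*√7/3)) = -20320 - ((27 + I*√7/3)² + (-3483 - 43*I*√7) + √2*(27 + I*√7/3)^(3/2) - 129*√2*√(27 + I*√7/3)) = -20320 - (-3483 + (27 + I*√7/3)² + √2*(27 + I*√7/3)^(3/2) - 129*√2*√(27 + I*√7/3) - 43*I*√7) = -20320 + (3483 - (27 + I*√7/3)² - √2*(27 + I*√7/3)^(3/2) + 43*I*√7 + 129*√2*√(27 + I*√7/3)) = -16837 - (27 + I*√7/3)² - √2*(27 + I*√7/3)^(3/2) + 43*I*√7 + 129*√2*√(27 + I*√7/3)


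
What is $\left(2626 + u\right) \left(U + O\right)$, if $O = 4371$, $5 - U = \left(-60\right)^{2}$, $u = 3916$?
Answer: $5076592$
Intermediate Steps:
$U = -3595$ ($U = 5 - \left(-60\right)^{2} = 5 - 3600 = -3595$)
$\left(2626 + u\right) \left(U + O\right) = \left(2626 + 3916\right) \left(-3595 + 4371\right) = 6542 \cdot 776 = 5076592$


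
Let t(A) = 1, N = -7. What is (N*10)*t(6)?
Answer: -70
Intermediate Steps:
(N*10)*t(6) = -7*10*1 = -70*1 = -70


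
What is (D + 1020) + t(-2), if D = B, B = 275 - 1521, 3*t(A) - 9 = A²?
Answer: -665/3 ≈ -221.67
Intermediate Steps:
t(A) = 3 + A²/3
B = -1246
D = -1246
(D + 1020) + t(-2) = (-1246 + 1020) + (3 + (⅓)*(-2)²) = -226 + (3 + (⅓)*4) = -226 + (3 + 4/3) = -226 + 13/3 = -665/3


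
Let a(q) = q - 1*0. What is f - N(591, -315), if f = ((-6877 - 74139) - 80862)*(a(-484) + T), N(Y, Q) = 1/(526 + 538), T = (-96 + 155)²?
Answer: -516197861425/1064 ≈ -4.8515e+8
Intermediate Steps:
a(q) = q (a(q) = q + 0 = q)
T = 3481 (T = 59² = 3481)
N(Y, Q) = 1/1064
f = -485148366 (f = ((-6877 - 74139) - 80862)*(-484 + 3481) = (-81016 - 80862)*2997 = -161878*2997 = -485148366)
f - N(591, -315) = -485148366 - 1*1/1064 = -485148366 - 1/1064 = -516197861425/1064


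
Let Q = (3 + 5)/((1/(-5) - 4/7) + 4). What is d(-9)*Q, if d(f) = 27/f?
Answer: -840/113 ≈ -7.4336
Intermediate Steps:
Q = 280/113 (Q = 8/((1*(-1/5) - 4*1/7) + 4) = 8/((-1/5 - 4/7) + 4) = 8/(-27/35 + 4) = 8/(113/35) = 8*(35/113) = 280/113 ≈ 2.4779)
d(-9)*Q = (27/(-9))*(280/113) = (27*(-1/9))*(280/113) = -3*280/113 = -840/113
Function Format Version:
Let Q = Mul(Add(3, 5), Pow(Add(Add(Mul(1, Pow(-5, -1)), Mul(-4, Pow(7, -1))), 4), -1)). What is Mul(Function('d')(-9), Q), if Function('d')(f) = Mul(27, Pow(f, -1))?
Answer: Rational(-840, 113) ≈ -7.4336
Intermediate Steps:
Q = Rational(280, 113) (Q = Mul(8, Pow(Add(Add(Mul(1, Rational(-1, 5)), Mul(-4, Rational(1, 7))), 4), -1)) = Mul(8, Pow(Add(Add(Rational(-1, 5), Rational(-4, 7)), 4), -1)) = Mul(8, Pow(Add(Rational(-27, 35), 4), -1)) = Mul(8, Pow(Rational(113, 35), -1)) = Mul(8, Rational(35, 113)) = Rational(280, 113) ≈ 2.4779)
Mul(Function('d')(-9), Q) = Mul(Mul(27, Pow(-9, -1)), Rational(280, 113)) = Mul(Mul(27, Rational(-1, 9)), Rational(280, 113)) = Mul(-3, Rational(280, 113)) = Rational(-840, 113)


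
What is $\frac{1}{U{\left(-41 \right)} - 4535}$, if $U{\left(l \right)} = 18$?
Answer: $- \frac{1}{4517} \approx -0.00022139$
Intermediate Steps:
$\frac{1}{U{\left(-41 \right)} - 4535} = \frac{1}{18 - 4535} = \frac{1}{-4517} = - \frac{1}{4517}$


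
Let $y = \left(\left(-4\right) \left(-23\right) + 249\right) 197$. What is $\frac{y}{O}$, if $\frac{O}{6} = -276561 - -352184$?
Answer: $\frac{67177}{453738} \approx 0.14805$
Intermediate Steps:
$y = 67177$ ($y = \left(92 + 249\right) 197 = 341 \cdot 197 = 67177$)
$O = 453738$ ($O = 6 \left(-276561 - -352184\right) = 6 \left(-276561 + 352184\right) = 6 \cdot 75623 = 453738$)
$\frac{y}{O} = \frac{67177}{453738}$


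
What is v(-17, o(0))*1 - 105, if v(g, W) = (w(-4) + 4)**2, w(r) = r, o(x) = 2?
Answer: -105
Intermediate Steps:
v(g, W) = 0 (v(g, W) = (-4 + 4)**2 = 0**2 = 0)
v(-17, o(0))*1 - 105 = 0*1 - 105 = 0 - 105 = -105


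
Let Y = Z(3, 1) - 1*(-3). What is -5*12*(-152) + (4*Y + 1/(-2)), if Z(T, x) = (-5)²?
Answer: 18463/2 ≈ 9231.5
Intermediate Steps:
Z(T, x) = 25
Y = 28 (Y = 25 - 1*(-3) = 25 + 3 = 28)
-5*12*(-152) + (4*Y + 1/(-2)) = -5*12*(-152) + (4*28 + 1/(-2)) = -60*(-152) + (112 - ½) = 9120 + 223/2 = 18463/2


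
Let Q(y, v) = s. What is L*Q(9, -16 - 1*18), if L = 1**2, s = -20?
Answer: -20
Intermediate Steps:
L = 1
Q(y, v) = -20
L*Q(9, -16 - 1*18) = 1*(-20) = -20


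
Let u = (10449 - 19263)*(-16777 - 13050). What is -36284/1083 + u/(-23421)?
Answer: -95188428446/8454981 ≈ -11258.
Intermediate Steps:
u = 262895178 (u = -8814*(-29827) = 262895178)
-36284/1083 + u/(-23421) = -36284/1083 + 262895178/(-23421) = -36284*1/1083 + 262895178*(-1/23421) = -36284/1083 - 87631726/7807 = -95188428446/8454981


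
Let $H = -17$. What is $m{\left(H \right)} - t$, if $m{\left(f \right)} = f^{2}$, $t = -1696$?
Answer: $1985$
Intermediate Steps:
$m{\left(H \right)} - t = \left(-17\right)^{2} - -1696 = 289 + 1696 = 1985$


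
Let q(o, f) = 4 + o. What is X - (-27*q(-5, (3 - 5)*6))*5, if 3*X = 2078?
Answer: 1673/3 ≈ 557.67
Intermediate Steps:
X = 2078/3 (X = (⅓)*2078 = 2078/3 ≈ 692.67)
X - (-27*q(-5, (3 - 5)*6))*5 = 2078/3 - (-27*(4 - 5))*5 = 2078/3 - (-27*(-1))*5 = 2078/3 - 27*5 = 2078/3 - 1*135 = 2078/3 - 135 = 1673/3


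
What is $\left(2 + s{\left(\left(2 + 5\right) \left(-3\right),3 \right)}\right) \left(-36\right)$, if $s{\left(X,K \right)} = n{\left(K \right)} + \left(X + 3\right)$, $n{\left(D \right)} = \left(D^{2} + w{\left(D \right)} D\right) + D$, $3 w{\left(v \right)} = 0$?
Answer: $144$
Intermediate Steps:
$w{\left(v \right)} = 0$ ($w{\left(v \right)} = \frac{1}{3} \cdot 0 = 0$)
$n{\left(D \right)} = D + D^{2}$ ($n{\left(D \right)} = \left(D^{2} + 0 D\right) + D = \left(D^{2} + 0\right) + D = D^{2} + D = D + D^{2}$)
$s{\left(X,K \right)} = 3 + X + K \left(1 + K\right)$ ($s{\left(X,K \right)} = K \left(1 + K\right) + \left(X + 3\right) = K \left(1 + K\right) + \left(3 + X\right) = 3 + X + K \left(1 + K\right)$)
$\left(2 + s{\left(\left(2 + 5\right) \left(-3\right),3 \right)}\right) \left(-36\right) = \left(2 + \left(3 + \left(2 + 5\right) \left(-3\right) + 3 \left(1 + 3\right)\right)\right) \left(-36\right) = \left(2 + \left(3 + 7 \left(-3\right) + 3 \cdot 4\right)\right) \left(-36\right) = \left(2 + \left(3 - 21 + 12\right)\right) \left(-36\right) = \left(2 - 6\right) \left(-36\right) = \left(-4\right) \left(-36\right) = 144$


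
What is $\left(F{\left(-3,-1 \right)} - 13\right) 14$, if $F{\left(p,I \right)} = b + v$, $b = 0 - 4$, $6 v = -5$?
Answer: $- \frac{749}{3} \approx -249.67$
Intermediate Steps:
$v = - \frac{5}{6}$ ($v = \frac{1}{6} \left(-5\right) = - \frac{5}{6} \approx -0.83333$)
$b = -4$
$F{\left(p,I \right)} = - \frac{29}{6}$ ($F{\left(p,I \right)} = -4 - \frac{5}{6} = - \frac{29}{6}$)
$\left(F{\left(-3,-1 \right)} - 13\right) 14 = \left(- \frac{29}{6} - 13\right) 14 = \left(- \frac{107}{6}\right) 14 = - \frac{749}{3}$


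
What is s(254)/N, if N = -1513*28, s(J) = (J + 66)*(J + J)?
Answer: -40640/10591 ≈ -3.8372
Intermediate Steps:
s(J) = 2*J*(66 + J) (s(J) = (66 + J)*(2*J) = 2*J*(66 + J))
N = -42364
s(254)/N = (2*254*(66 + 254))/(-42364) = (2*254*320)*(-1/42364) = 162560*(-1/42364) = -40640/10591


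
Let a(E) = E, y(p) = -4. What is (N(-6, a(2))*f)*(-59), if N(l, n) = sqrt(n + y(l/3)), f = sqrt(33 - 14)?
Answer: -59*I*sqrt(38) ≈ -363.7*I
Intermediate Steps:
f = sqrt(19) ≈ 4.3589
N(l, n) = sqrt(-4 + n) (N(l, n) = sqrt(n - 4) = sqrt(-4 + n))
(N(-6, a(2))*f)*(-59) = (sqrt(-4 + 2)*sqrt(19))*(-59) = (sqrt(-2)*sqrt(19))*(-59) = ((I*sqrt(2))*sqrt(19))*(-59) = (I*sqrt(38))*(-59) = -59*I*sqrt(38)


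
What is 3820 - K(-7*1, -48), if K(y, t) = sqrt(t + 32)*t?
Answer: 3820 + 192*I ≈ 3820.0 + 192.0*I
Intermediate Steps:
K(y, t) = t*sqrt(32 + t) (K(y, t) = sqrt(32 + t)*t = t*sqrt(32 + t))
3820 - K(-7*1, -48) = 3820 - (-48)*sqrt(32 - 48) = 3820 - (-48)*sqrt(-16) = 3820 - (-48)*4*I = 3820 - (-192)*I = 3820 + 192*I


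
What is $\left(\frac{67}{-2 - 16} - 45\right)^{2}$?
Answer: $\frac{769129}{324} \approx 2373.9$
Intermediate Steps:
$\left(\frac{67}{-2 - 16} - 45\right)^{2} = \left(\frac{67}{-18} - 45\right)^{2} = \left(67 \left(- \frac{1}{18}\right) - 45\right)^{2} = \left(- \frac{67}{18} - 45\right)^{2} = \left(- \frac{877}{18}\right)^{2} = \frac{769129}{324}$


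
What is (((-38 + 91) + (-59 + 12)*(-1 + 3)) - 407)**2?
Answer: 200704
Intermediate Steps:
(((-38 + 91) + (-59 + 12)*(-1 + 3)) - 407)**2 = ((53 - 47*2) - 407)**2 = ((53 - 94) - 407)**2 = (-41 - 407)**2 = (-448)**2 = 200704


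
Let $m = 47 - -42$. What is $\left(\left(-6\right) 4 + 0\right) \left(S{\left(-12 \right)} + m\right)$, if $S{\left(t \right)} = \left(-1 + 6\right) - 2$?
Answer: $-2208$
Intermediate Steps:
$m = 89$ ($m = 47 + 42 = 89$)
$S{\left(t \right)} = 3$ ($S{\left(t \right)} = 5 - 2 = 3$)
$\left(\left(-6\right) 4 + 0\right) \left(S{\left(-12 \right)} + m\right) = \left(\left(-6\right) 4 + 0\right) \left(3 + 89\right) = \left(-24 + 0\right) 92 = \left(-24\right) 92 = -2208$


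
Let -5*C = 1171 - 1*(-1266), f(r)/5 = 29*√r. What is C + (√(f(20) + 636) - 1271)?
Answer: -8792/5 + √(636 + 290*√5) ≈ -1722.6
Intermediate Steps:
f(r) = 145*√r (f(r) = 5*(29*√r) = 145*√r)
C = -2437/5 (C = -(1171 - 1*(-1266))/5 = -(1171 + 1266)/5 = -⅕*2437 = -2437/5 ≈ -487.40)
C + (√(f(20) + 636) - 1271) = -2437/5 + (√(145*√20 + 636) - 1271) = -2437/5 + (√(145*(2*√5) + 636) - 1271) = -2437/5 + (√(290*√5 + 636) - 1271) = -2437/5 + (√(636 + 290*√5) - 1271) = -2437/5 + (-1271 + √(636 + 290*√5)) = -8792/5 + √(636 + 290*√5)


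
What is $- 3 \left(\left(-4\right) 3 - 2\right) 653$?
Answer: $27426$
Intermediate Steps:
$- 3 \left(\left(-4\right) 3 - 2\right) 653 = - 3 \left(-12 - 2\right) 653 = \left(-3\right) \left(-14\right) 653 = 42 \cdot 653 = 27426$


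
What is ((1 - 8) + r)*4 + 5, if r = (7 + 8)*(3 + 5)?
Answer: 457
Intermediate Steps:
r = 120 (r = 15*8 = 120)
((1 - 8) + r)*4 + 5 = ((1 - 8) + 120)*4 + 5 = (-7 + 120)*4 + 5 = 113*4 + 5 = 452 + 5 = 457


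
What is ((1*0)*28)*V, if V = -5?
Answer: 0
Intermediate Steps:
((1*0)*28)*V = ((1*0)*28)*(-5) = (0*28)*(-5) = 0*(-5) = 0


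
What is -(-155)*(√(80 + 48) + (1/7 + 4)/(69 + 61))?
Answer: 899/182 + 1240*√2 ≈ 1758.6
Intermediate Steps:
-(-155)*(√(80 + 48) + (1/7 + 4)/(69 + 61)) = -(-155)*(√128 + (⅐ + 4)/130) = -(-155)*(8*√2 + (29/7)*(1/130)) = -(-155)*(8*√2 + 29/910) = -(-155)*(29/910 + 8*√2) = -(-899/182 - 1240*√2) = 899/182 + 1240*√2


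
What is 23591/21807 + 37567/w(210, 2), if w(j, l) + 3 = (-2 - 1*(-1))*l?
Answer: -819105614/109035 ≈ -7512.3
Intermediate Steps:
w(j, l) = -3 - l (w(j, l) = -3 + (-2 - 1*(-1))*l = -3 + (-2 + 1)*l = -3 - l)
23591/21807 + 37567/w(210, 2) = 23591/21807 + 37567/(-3 - 1*2) = 23591*(1/21807) + 37567/(-3 - 2) = 23591/21807 + 37567/(-5) = 23591/21807 + 37567*(-1/5) = 23591/21807 - 37567/5 = -819105614/109035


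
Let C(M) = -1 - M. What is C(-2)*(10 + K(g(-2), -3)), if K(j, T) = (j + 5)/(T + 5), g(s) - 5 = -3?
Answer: 27/2 ≈ 13.500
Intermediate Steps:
g(s) = 2 (g(s) = 5 - 3 = 2)
K(j, T) = (5 + j)/(5 + T)
C(-2)*(10 + K(g(-2), -3)) = (-1 - 1*(-2))*(10 + (5 + 2)/(5 - 3)) = (-1 + 2)*(10 + 7/2) = 1*(10 + (½)*7) = 1*(10 + 7/2) = 1*(27/2) = 27/2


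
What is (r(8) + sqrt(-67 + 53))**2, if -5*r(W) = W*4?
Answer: 674/25 - 64*I*sqrt(14)/5 ≈ 26.96 - 47.893*I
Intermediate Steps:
r(W) = -4*W/5 (r(W) = -W*4/5 = -4*W/5)
(r(8) + sqrt(-67 + 53))**2 = (-4/5*8 + sqrt(-67 + 53))**2 = (-32/5 + sqrt(-14))**2 = (-32/5 + I*sqrt(14))**2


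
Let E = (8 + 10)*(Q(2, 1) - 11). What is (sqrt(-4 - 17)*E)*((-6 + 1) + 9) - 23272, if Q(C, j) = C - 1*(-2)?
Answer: -23272 - 504*I*sqrt(21) ≈ -23272.0 - 2309.6*I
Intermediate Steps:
Q(C, j) = 2 + C (Q(C, j) = C + 2 = 2 + C)
E = -126 (E = (8 + 10)*((2 + 2) - 11) = 18*(4 - 11) = 18*(-7) = -126)
(sqrt(-4 - 17)*E)*((-6 + 1) + 9) - 23272 = (sqrt(-4 - 17)*(-126))*((-6 + 1) + 9) - 23272 = (sqrt(-21)*(-126))*(-5 + 9) - 23272 = ((I*sqrt(21))*(-126))*4 - 23272 = -126*I*sqrt(21)*4 - 23272 = -504*I*sqrt(21) - 23272 = -23272 - 504*I*sqrt(21)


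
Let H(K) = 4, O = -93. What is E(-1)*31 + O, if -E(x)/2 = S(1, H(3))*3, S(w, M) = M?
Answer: -837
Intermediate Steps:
E(x) = -24 (E(x) = -8*3 = -2*12 = -24)
E(-1)*31 + O = -24*31 - 93 = -744 - 93 = -837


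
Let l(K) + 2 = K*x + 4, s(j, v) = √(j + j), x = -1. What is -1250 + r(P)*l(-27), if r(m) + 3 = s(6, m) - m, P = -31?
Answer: -438 + 58*√3 ≈ -337.54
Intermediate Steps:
s(j, v) = √2*√j (s(j, v) = √(2*j) = √2*√j)
l(K) = 2 - K (l(K) = -2 + (K*(-1) + 4) = -2 + (-K + 4) = -2 + (4 - K) = 2 - K)
r(m) = -3 - m + 2*√3 (r(m) = -3 + (√2*√6 - m) = -3 + (2*√3 - m) = -3 + (-m + 2*√3) = -3 - m + 2*√3)
-1250 + r(P)*l(-27) = -1250 + (-3 - 1*(-31) + 2*√3)*(2 - 1*(-27)) = -1250 + (-3 + 31 + 2*√3)*(2 + 27) = -1250 + (28 + 2*√3)*29 = -1250 + (812 + 58*√3) = -438 + 58*√3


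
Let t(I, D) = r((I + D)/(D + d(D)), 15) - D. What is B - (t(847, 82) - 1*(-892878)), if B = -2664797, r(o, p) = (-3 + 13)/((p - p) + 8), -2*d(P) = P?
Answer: -14230377/4 ≈ -3.5576e+6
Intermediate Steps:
d(P) = -P/2
r(o, p) = 5/4 (r(o, p) = 10/(0 + 8) = 10/8 = 10*(1/8) = 5/4)
t(I, D) = 5/4 - D
B - (t(847, 82) - 1*(-892878)) = -2664797 - ((5/4 - 1*82) - 1*(-892878)) = -2664797 - ((5/4 - 82) + 892878) = -2664797 - (-323/4 + 892878) = -2664797 - 1*3571189/4 = -2664797 - 3571189/4 = -14230377/4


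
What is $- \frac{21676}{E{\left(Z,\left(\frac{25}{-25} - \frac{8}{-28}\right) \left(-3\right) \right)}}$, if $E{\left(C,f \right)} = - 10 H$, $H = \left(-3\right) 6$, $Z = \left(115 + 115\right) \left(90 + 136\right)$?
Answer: $- \frac{5419}{45} \approx -120.42$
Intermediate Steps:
$Z = 51980$ ($Z = 230 \cdot 226 = 51980$)
$H = -18$
$E{\left(C,f \right)} = 180$ ($E{\left(C,f \right)} = \left(-10\right) \left(-18\right) = 180$)
$- \frac{21676}{E{\left(Z,\left(\frac{25}{-25} - \frac{8}{-28}\right) \left(-3\right) \right)}} = - \frac{21676}{180} = \left(-21676\right) \frac{1}{180} = - \frac{5419}{45}$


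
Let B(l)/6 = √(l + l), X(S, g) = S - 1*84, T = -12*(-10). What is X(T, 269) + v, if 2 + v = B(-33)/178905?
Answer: 34 + 2*I*√66/59635 ≈ 34.0 + 0.00027246*I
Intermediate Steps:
T = 120
X(S, g) = -84 + S (X(S, g) = S - 84 = -84 + S)
B(l) = 6*√2*√l (B(l) = 6*√(l + l) = 6*√(2*l) = 6*(√2*√l) = 6*√2*√l)
v = -2 + 2*I*√66/59635 (v = -2 + (6*√2*√(-33))/178905 = -2 + (6*√2*(I*√33))*(1/178905) = -2 + (6*I*√66)*(1/178905) = -2 + 2*I*√66/59635 ≈ -2.0 + 0.00027246*I)
X(T, 269) + v = (-84 + 120) + (-2 + 2*I*√66/59635) = 36 + (-2 + 2*I*√66/59635) = 34 + 2*I*√66/59635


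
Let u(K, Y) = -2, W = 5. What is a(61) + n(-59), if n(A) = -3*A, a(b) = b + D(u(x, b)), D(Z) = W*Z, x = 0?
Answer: 228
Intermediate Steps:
D(Z) = 5*Z
a(b) = -10 + b (a(b) = b + 5*(-2) = b - 10 = -10 + b)
a(61) + n(-59) = (-10 + 61) - 3*(-59) = 51 + 177 = 228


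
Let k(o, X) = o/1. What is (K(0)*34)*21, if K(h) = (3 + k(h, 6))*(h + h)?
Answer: 0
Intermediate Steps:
k(o, X) = o (k(o, X) = o*1 = o)
K(h) = 2*h*(3 + h) (K(h) = (3 + h)*(h + h) = (3 + h)*(2*h) = 2*h*(3 + h))
(K(0)*34)*21 = ((2*0*(3 + 0))*34)*21 = ((2*0*3)*34)*21 = (0*34)*21 = 0*21 = 0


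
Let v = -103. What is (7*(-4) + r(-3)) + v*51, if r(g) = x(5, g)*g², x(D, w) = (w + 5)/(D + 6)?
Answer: -58073/11 ≈ -5279.4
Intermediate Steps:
x(D, w) = (5 + w)/(6 + D)
r(g) = g²*(5/11 + g/11) (r(g) = ((5 + g)/(6 + 5))*g² = ((5 + g)/11)*g² = (5/11 + g/11)*g² = g²*(5/11 + g/11))
(7*(-4) + r(-3)) + v*51 = (7*(-4) + (1/11)*(-3)²*(5 - 3)) - 103*51 = (-28 + (1/11)*9*2) - 5253 = (-28 + 18/11) - 5253 = -290/11 - 5253 = -58073/11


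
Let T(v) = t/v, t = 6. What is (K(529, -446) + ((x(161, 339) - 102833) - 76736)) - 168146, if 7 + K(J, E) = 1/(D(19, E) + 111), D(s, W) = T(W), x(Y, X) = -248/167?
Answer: -1437228057259/4133250 ≈ -3.4772e+5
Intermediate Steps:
x(Y, X) = -248/167 (x(Y, X) = -248*1/167 = -248/167)
T(v) = 6/v
D(s, W) = 6/W
K(J, E) = -7 + 1/(111 + 6/E) (K(J, E) = -7 + 1/(6/E + 111) = -7 + 1/(111 + 6/E))
(K(529, -446) + ((x(161, 339) - 102833) - 76736)) - 168146 = (2*(-21 - 388*(-446))/(3*(2 + 37*(-446))) + ((-248/167 - 102833) - 76736)) - 168146 = (2*(-21 + 173048)/(3*(2 - 16502)) + (-17173359/167 - 76736)) - 168146 = ((⅔)*173027/(-16500) - 29988271/167) - 168146 = ((⅔)*(-1/16500)*173027 - 29988271/167) - 168146 = (-173027/24750 - 29988271/167) - 168146 = -742238602759/4133250 - 168146 = -1437228057259/4133250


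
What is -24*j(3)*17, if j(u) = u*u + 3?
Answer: -4896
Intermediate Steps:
j(u) = 3 + u**2 (j(u) = u**2 + 3 = 3 + u**2)
-24*j(3)*17 = -24*(3 + 3**2)*17 = -24*(3 + 9)*17 = -24*12*17 = -288*17 = -4896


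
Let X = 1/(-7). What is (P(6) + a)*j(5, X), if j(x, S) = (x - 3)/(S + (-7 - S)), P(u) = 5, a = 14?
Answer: -38/7 ≈ -5.4286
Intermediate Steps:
X = -1/7 (X = 1*(-1/7) = -1/7 ≈ -0.14286)
j(x, S) = 3/7 - x/7 (j(x, S) = (-3 + x)/(-7) = (-3 + x)*(-1/7) = 3/7 - x/7)
(P(6) + a)*j(5, X) = (5 + 14)*(3/7 - 1/7*5) = 19*(3/7 - 5/7) = 19*(-2/7) = -38/7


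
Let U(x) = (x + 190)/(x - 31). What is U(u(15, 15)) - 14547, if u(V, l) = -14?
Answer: -654791/45 ≈ -14551.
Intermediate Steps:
U(x) = (190 + x)/(-31 + x)
U(u(15, 15)) - 14547 = (190 - 14)/(-31 - 14) - 14547 = 176/(-45) - 14547 = -1/45*176 - 14547 = -176/45 - 14547 = -654791/45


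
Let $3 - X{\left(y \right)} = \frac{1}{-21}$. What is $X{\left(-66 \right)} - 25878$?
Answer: $- \frac{543374}{21} \approx -25875.0$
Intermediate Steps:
$X{\left(y \right)} = \frac{64}{21}$ ($X{\left(y \right)} = 3 - \frac{1}{-21} = 3 - - \frac{1}{21} = 3 + \frac{1}{21} = \frac{64}{21}$)
$X{\left(-66 \right)} - 25878 = \frac{64}{21} - 25878 = - \frac{543374}{21}$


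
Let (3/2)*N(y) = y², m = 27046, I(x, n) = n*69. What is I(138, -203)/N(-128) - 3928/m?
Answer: -632606335/443121664 ≈ -1.4276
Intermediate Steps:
I(x, n) = 69*n
N(y) = 2*y²/3
I(138, -203)/N(-128) - 3928/m = (69*(-203))/(((⅔)*(-128)²)) - 3928/27046 = -14007/((⅔)*16384) - 3928*1/27046 = -14007/32768/3 - 1964/13523 = -14007*3/32768 - 1964/13523 = -42021/32768 - 1964/13523 = -632606335/443121664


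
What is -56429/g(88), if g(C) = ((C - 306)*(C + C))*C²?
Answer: 56429/297121792 ≈ 0.00018992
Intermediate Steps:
g(C) = 2*C³*(-306 + C) (g(C) = ((-306 + C)*(2*C))*C² = (2*C*(-306 + C))*C² = 2*C³*(-306 + C))
-56429/g(88) = -56429*1/(1362944*(-306 + 88)) = -56429/(2*681472*(-218)) = -56429/(-297121792) = -56429*(-1/297121792) = 56429/297121792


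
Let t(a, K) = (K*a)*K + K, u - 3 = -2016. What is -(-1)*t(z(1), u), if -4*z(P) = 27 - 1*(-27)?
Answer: -109412589/2 ≈ -5.4706e+7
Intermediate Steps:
u = -2013 (u = 3 - 2016 = -2013)
z(P) = -27/2 (z(P) = -(27 - 1*(-27))/4 = -(27 + 27)/4 = -¼*54 = -27/2)
t(a, K) = K + a*K² (t(a, K) = a*K² + K = K + a*K²)
-(-1)*t(z(1), u) = -(-1)*(-2013*(1 - 2013*(-27/2))) = -(-1)*(-2013*(1 + 54351/2)) = -(-1)*(-2013*54353/2) = -(-1)*(-109412589)/2 = -1*109412589/2 = -109412589/2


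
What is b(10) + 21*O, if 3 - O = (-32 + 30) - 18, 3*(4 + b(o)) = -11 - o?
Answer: 472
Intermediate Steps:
b(o) = -23/3 - o/3 (b(o) = -4 + (-11 - o)/3 = -4 + (-11/3 - o/3) = -23/3 - o/3)
O = 23 (O = 3 - ((-32 + 30) - 18) = 3 - (-2 - 18) = 3 - 1*(-20) = 3 + 20 = 23)
b(10) + 21*O = (-23/3 - ⅓*10) + 21*23 = (-23/3 - 10/3) + 483 = -11 + 483 = 472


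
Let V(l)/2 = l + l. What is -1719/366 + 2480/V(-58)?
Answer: -54437/3538 ≈ -15.386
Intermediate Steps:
V(l) = 4*l (V(l) = 2*(l + l) = 2*(2*l) = 4*l)
-1719/366 + 2480/V(-58) = -1719/366 + 2480/((4*(-58))) = -1719*1/366 + 2480/(-232) = -573/122 + 2480*(-1/232) = -573/122 - 310/29 = -54437/3538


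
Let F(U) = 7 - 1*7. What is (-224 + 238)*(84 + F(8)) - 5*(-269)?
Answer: 2521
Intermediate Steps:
F(U) = 0 (F(U) = 7 - 7 = 0)
(-224 + 238)*(84 + F(8)) - 5*(-269) = (-224 + 238)*(84 + 0) - 5*(-269) = 14*84 + 1345 = 1176 + 1345 = 2521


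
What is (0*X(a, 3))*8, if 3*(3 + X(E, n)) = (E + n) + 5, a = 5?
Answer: 0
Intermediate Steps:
X(E, n) = -4/3 + E/3 + n/3 (X(E, n) = -3 + ((E + n) + 5)/3 = -3 + (5 + E + n)/3 = -3 + (5/3 + E/3 + n/3) = -4/3 + E/3 + n/3)
(0*X(a, 3))*8 = (0*(-4/3 + (⅓)*5 + (⅓)*3))*8 = (0*(-4/3 + 5/3 + 1))*8 = (0*(4/3))*8 = 0*8 = 0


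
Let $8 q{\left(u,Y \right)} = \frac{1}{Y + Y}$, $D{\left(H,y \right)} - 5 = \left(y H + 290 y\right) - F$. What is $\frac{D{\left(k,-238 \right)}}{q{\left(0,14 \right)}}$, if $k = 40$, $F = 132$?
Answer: $-17621408$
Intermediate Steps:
$D{\left(H,y \right)} = -127 + 290 y + H y$ ($D{\left(H,y \right)} = 5 - \left(132 - 290 y - y H\right) = 5 - \left(132 - 290 y - H y\right) = 5 + \left(-132 + 290 y + H y\right) = -127 + 290 y + H y$)
$q{\left(u,Y \right)} = \frac{1}{16 Y}$ ($q{\left(u,Y \right)} = \frac{1}{8 \left(Y + Y\right)} = \frac{1}{8 \cdot 2 Y} = \frac{\frac{1}{2} \frac{1}{Y}}{8} = \frac{1}{16 Y}$)
$\frac{D{\left(k,-238 \right)}}{q{\left(0,14 \right)}} = \frac{-127 + 290 \left(-238\right) + 40 \left(-238\right)}{\frac{1}{16} \cdot \frac{1}{14}} = \frac{-127 - 69020 - 9520}{\frac{1}{16} \cdot \frac{1}{14}} = - 78667 \frac{1}{\frac{1}{224}} = \left(-78667\right) 224 = -17621408$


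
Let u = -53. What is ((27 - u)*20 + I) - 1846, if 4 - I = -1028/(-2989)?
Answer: -724366/2989 ≈ -242.34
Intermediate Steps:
I = 10928/2989 (I = 4 - (-1028)/(-2989) = 4 - (-1028)*(-1)/2989 = 4 - 1*1028/2989 = 4 - 1028/2989 = 10928/2989 ≈ 3.6561)
((27 - u)*20 + I) - 1846 = ((27 - 1*(-53))*20 + 10928/2989) - 1846 = ((27 + 53)*20 + 10928/2989) - 1846 = (80*20 + 10928/2989) - 1846 = (1600 + 10928/2989) - 1846 = 4793328/2989 - 1846 = -724366/2989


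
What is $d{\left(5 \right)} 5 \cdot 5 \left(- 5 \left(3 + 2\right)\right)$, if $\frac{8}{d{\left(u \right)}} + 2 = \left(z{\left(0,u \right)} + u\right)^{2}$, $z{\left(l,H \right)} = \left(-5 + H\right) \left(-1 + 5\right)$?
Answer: $- \frac{5000}{23} \approx -217.39$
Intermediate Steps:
$z{\left(l,H \right)} = -20 + 4 H$ ($z{\left(l,H \right)} = \left(-5 + H\right) 4 = -20 + 4 H$)
$d{\left(u \right)} = \frac{8}{-2 + \left(-20 + 5 u\right)^{2}}$ ($d{\left(u \right)} = \frac{8}{-2 + \left(\left(-20 + 4 u\right) + u\right)^{2}} = \frac{8}{-2 + \left(-20 + 5 u\right)^{2}}$)
$d{\left(5 \right)} 5 \cdot 5 \left(- 5 \left(3 + 2\right)\right) = \frac{8}{-2 + 25 \left(-4 + 5\right)^{2}} \cdot 5 \cdot 5 \left(- 5 \left(3 + 2\right)\right) = \frac{8}{-2 + 25 \cdot 1^{2}} \cdot 25 \left(\left(-5\right) 5\right) = \frac{8}{-2 + 25 \cdot 1} \cdot 25 \left(-25\right) = \frac{8}{-2 + 25} \left(-625\right) = \frac{8}{23} \left(-625\right) = - \frac{5000}{23}$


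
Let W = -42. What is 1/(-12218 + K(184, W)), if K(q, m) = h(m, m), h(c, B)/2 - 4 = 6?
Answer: -1/12198 ≈ -8.1981e-5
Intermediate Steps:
h(c, B) = 20 (h(c, B) = 8 + 2*6 = 8 + 12 = 20)
K(q, m) = 20
1/(-12218 + K(184, W)) = 1/(-12218 + 20) = 1/(-12198) = -1/12198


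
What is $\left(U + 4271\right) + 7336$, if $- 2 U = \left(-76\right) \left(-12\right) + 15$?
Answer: $\frac{22287}{2} \approx 11144.0$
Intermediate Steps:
$U = - \frac{927}{2}$ ($U = - \frac{\left(-76\right) \left(-12\right) + 15}{2} = - \frac{912 + 15}{2} = \left(- \frac{1}{2}\right) 927 = - \frac{927}{2} \approx -463.5$)
$\left(U + 4271\right) + 7336 = \left(- \frac{927}{2} + 4271\right) + 7336 = \frac{7615}{2} + 7336 = \frac{22287}{2}$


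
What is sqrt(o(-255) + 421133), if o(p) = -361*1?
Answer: 2*sqrt(105193) ≈ 648.67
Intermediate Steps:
o(p) = -361
sqrt(o(-255) + 421133) = sqrt(-361 + 421133) = sqrt(420772) = 2*sqrt(105193)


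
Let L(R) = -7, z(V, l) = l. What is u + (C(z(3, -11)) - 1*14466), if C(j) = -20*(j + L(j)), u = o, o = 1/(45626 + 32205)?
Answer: -1097884085/77831 ≈ -14106.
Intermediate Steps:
o = 1/77831 ≈ 1.2848e-5
u = 1/77831 ≈ 1.2848e-5
C(j) = 140 - 20*j (C(j) = -20*(j - 7) = -20*(-7 + j) = 140 - 20*j)
u + (C(z(3, -11)) - 1*14466) = 1/77831 + ((140 - 20*(-11)) - 1*14466) = 1/77831 + ((140 + 220) - 14466) = 1/77831 + (360 - 14466) = 1/77831 - 14106 = -1097884085/77831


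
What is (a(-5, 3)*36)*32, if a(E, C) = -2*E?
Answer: 11520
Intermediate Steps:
(a(-5, 3)*36)*32 = (-2*(-5)*36)*32 = (10*36)*32 = 360*32 = 11520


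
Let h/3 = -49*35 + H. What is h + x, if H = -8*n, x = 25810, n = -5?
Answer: 20785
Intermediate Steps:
H = 40 (H = -8*(-5) = 40)
h = -5025 (h = 3*(-49*35 + 40) = 3*(-1715 + 40) = 3*(-1675) = -5025)
h + x = -5025 + 25810 = 20785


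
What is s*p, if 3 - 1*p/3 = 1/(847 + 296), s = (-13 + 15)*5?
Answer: 34280/381 ≈ 89.974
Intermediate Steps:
s = 10 (s = 2*5 = 10)
p = 3428/381 (p = 9 - 3/(847 + 296) = 9 - 3/1143 = 9 - 3*1/1143 = 9 - 1/381 = 3428/381 ≈ 8.9974)
s*p = 10*(3428/381) = 34280/381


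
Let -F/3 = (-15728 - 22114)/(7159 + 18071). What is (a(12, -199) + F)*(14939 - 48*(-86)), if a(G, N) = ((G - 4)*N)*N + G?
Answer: 25401953949407/4205 ≈ 6.0409e+9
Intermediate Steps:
F = 18921/4205 (F = -3*(-15728 - 22114)/(7159 + 18071) = -(-113526)/25230 = -3*(-6307/4205) = 18921/4205 ≈ 4.4996)
a(G, N) = G + N**2*(-4 + G) (a(G, N) = ((-4 + G)*N)*N + G = (N*(-4 + G))*N + G = N**2*(-4 + G) + G = G + N**2*(-4 + G))
(a(12, -199) + F)*(14939 - 48*(-86)) = ((12 - 4*(-199)**2 + 12*(-199)**2) + 18921/4205)*(14939 - 48*(-86)) = ((12 - 4*39601 + 12*39601) + 18921/4205)*(14939 + 4128) = ((12 - 158404 + 475212) + 18921/4205)*19067 = (316820 + 18921/4205)*19067 = (1332247021/4205)*19067 = 25401953949407/4205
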